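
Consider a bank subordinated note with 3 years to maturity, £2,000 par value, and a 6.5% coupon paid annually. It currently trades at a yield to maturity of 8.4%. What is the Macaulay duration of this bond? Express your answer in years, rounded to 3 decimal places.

2.816 years

Periodic yield y = 0.084. Discount each cash flow and weight by its year:
  t   CF        PV=CF/(1+0.084)^t    t·PV
  1       130.00       119.9262       119.9262
  2       130.00       110.6330       221.2661
  3     2,130.00     1,672.2136     5,016.6409
  Σ                  1,902.7728     5,357.8331
Price P = Σ PV = 1,902.7728.
Macaulay duration = Σ(t·PV) / P = 5,357.8331 / 1,902.7728 = 2.81580 years.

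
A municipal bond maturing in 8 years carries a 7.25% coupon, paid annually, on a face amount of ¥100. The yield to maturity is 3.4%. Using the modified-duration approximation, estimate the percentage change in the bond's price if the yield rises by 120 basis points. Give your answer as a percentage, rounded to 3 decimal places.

Periodic yield y = 0.034. Modified duration first:
  t   CF        PV=CF/(1+0.034)^t    t·PV
  1         7.25         7.0116         7.0116
  2         7.25         6.7810        13.5621
  3         7.25         6.5581        19.6742
  4         7.25         6.3424        25.3697
  5         7.25         6.1339        30.6694
  6         7.25         5.9322        35.5931
  7         7.25         5.7371        40.1599
  8       107.25        82.0792       656.6334
  Σ                    126.5755       828.6735
P = 126.5755; D_Mac = 6.54687 yrs; D_mod = 6.54687/(1+0.034) = 6.33160 yrs.
ΔP/P ≈ -D_mod · Δy = -6.33160 × (+0.012) = -0.075979 = -7.5979%.

-7.598%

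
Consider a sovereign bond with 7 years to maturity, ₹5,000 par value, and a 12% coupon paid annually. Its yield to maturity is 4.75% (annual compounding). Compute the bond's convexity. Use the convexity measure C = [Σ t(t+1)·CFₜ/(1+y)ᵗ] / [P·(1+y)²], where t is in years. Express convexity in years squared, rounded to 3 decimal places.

35.937

With y = 0.0475:
  t   CF        PV=CF/(1+0.0475)^t    t·PV        t(t+1)·PV
  1       600.00       572.7924       572.7924       1,145.5847
  2       600.00       546.8185     1,093.6370       3,280.9109
  3       600.00       522.0224     1,566.0673       6,264.2690
  4       600.00       498.3508     1,993.4030       9,967.0152
  5       600.00       475.7525     2,378.7626      14,272.5754
  6       600.00       454.1790     2,725.0741      19,075.5185
  7     5,600.00     4,046.7820    28,327.4737     226,619.7899
  Σ                  7,116.6975    38,657.2100     280,625.6636
P = 7,116.6975.
Convexity = Σ t(t+1)·PV / [P·(1+y)²] = 280,625.6636 / (7,116.6975 × 1.097256) = 35.93692.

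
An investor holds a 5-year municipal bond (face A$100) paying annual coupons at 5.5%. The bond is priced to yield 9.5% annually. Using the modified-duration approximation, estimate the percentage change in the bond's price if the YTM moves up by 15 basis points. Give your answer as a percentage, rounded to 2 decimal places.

Periodic yield y = 0.095. Modified duration first:
  t   CF        PV=CF/(1+0.095)^t    t·PV
  1         5.50         5.0228         5.0228
  2         5.50         4.5871         9.1741
  3         5.50         4.1891        12.5673
  4         5.50         3.8257        15.3026
  5       105.50        67.0165       335.0826
  Σ                     84.6412       377.1495
P = 84.6412; D_Mac = 4.45586 yrs; D_mod = 4.45586/(1+0.095) = 4.06928 yrs.
ΔP/P ≈ -D_mod · Δy = -4.06928 × (+0.0015) = -0.006104 = -0.6104%.

-0.61%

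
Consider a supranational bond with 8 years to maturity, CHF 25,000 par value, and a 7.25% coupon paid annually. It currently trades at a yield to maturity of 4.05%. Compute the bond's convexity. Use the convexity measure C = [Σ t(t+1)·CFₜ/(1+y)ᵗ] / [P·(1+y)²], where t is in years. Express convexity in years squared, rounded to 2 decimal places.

With y = 0.0405:
  t   CF        PV=CF/(1+0.0405)^t    t·PV        t(t+1)·PV
  1     1,812.50     1,741.9510     1,741.9510       3,483.9020
  2     1,812.50     1,674.1480     3,348.2960      10,044.8879
  3     1,812.50     1,608.9841     4,826.9524      19,307.8096
  4     1,812.50     1,546.3567     6,185.4268      30,927.1338
  5     1,812.50     1,486.1669     7,430.8346      44,585.0078
  6     1,812.50     1,428.3200     8,569.9198      59,989.4387
  7     1,812.50     1,372.7246     9,609.0724      76,872.5788
  8    26,812.50    19,516.4415   156,131.5316   1,405,183.7848
  Σ                 30,375.0928   197,843.9846   1,650,394.5434
P = 30,375.0928.
Convexity = Σ t(t+1)·PV / [P·(1+y)²] = 1,650,394.5434 / (30,375.0928 × 1.082640) = 50.18639.

50.19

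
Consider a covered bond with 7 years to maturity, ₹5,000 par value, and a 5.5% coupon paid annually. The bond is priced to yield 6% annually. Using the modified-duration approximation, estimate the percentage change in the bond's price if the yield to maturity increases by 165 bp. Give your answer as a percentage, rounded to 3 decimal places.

-9.307%

Periodic yield y = 0.06. Modified duration first:
  t   CF        PV=CF/(1+0.06)^t    t·PV
  1       275.00       259.4340       259.4340
  2       275.00       244.7490       489.4980
  3       275.00       230.8953       692.6859
  4       275.00       217.8258       871.3030
  5       275.00       205.4960     1,027.4800
  6       275.00       193.8641     1,163.1849
  7     5,275.00     3,508.1763    24,557.2339
  Σ                  4,860.4405    29,060.8197
P = 4,860.4405; D_Mac = 5.97905 yrs; D_mod = 5.97905/(1+0.06) = 5.64061 yrs.
ΔP/P ≈ -D_mod · Δy = -5.64061 × (+0.0165) = -0.093070 = -9.3070%.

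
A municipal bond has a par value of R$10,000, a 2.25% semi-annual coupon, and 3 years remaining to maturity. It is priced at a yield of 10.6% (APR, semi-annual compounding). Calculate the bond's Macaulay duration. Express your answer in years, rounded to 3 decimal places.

2.905 years

Periodic yield y = 0.053. Discount each cash flow and weight by its period:
  t   CF        PV=CF/(1+0.053)^t    t·PV
  1       112.50       106.8376       106.8376
  2       112.50       101.4602       202.9204
  3       112.50        96.3535       289.0604
  4       112.50        91.5038       366.0151
  5       112.50        86.8982       434.4909
  6    10,112.50     7,418.0253    44,508.1515
  Σ                  7,901.0785    45,907.4760
Price P = Σ PV = 7,901.0785.
Macaulay duration = Σ(t·PV) / P = 45,907.4760 / 7,901.0785 = 5.81028 half-year periods.
In years: 5.81028 / 2 = 2.90514 years.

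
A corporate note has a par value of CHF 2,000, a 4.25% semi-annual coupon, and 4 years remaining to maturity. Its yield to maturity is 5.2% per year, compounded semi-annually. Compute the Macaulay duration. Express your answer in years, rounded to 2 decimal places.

Periodic yield y = 0.026. Discount each cash flow and weight by its period:
  t   CF        PV=CF/(1+0.026)^t    t·PV
  1        42.50        41.4230        41.4230
  2        42.50        40.3733        80.7466
  3        42.50        39.3502       118.0506
  4        42.50        38.3530       153.4121
  5        42.50        37.3811       186.9055
  6        42.50        36.4338       218.6029
  7        42.50        35.5106       248.5739
  8     2,042.50     1,663.3482    13,306.7858
  Σ                  1,932.1732    14,354.5003
Price P = Σ PV = 1,932.1732.
Macaulay duration = Σ(t·PV) / P = 14,354.5003 / 1,932.1732 = 7.42920 half-year periods.
In years: 7.42920 / 2 = 3.71460 years.

3.71 years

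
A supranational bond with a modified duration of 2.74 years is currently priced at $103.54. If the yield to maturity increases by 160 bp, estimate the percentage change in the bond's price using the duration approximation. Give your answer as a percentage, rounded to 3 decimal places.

Duration approximation: ΔP/P ≈ -D_mod · Δy = -2.74 × (+0.016) = -0.043840.
As a percentage: -4.3840%.

-4.384%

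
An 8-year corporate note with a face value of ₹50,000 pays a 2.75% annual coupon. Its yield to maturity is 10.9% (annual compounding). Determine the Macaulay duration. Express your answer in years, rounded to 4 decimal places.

Periodic yield y = 0.109. Discount each cash flow and weight by its year:
  t   CF        PV=CF/(1+0.109)^t    t·PV
  1     1,375.00     1,239.8557     1,239.8557
  2     1,375.00     1,117.9943     2,235.9887
  3     1,375.00     1,008.1103     3,024.3310
  4     1,375.00       909.0264     3,636.1057
  5     1,375.00       819.6812     4,098.4059
  6     1,375.00       739.1174     4,434.7043
  7     1,375.00       666.4719     4,665.3036
  8    51,375.00    22,454.2972   179,634.3772
  Σ                 28,954.5545   202,969.0723
Price P = Σ PV = 28,954.5545.
Macaulay duration = Σ(t·PV) / P = 202,969.0723 / 28,954.5545 = 7.00992 years.

7.0099 years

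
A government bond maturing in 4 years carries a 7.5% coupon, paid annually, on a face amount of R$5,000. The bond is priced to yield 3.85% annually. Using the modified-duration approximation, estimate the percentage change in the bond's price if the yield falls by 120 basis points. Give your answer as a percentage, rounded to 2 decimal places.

+4.19%

Periodic yield y = 0.0385. Modified duration first:
  t   CF        PV=CF/(1+0.0385)^t    t·PV
  1       375.00       361.0977       361.0977
  2       375.00       347.7109       695.4217
  3       375.00       334.8203     1,004.4609
  4     5,375.00     4,621.1755    18,484.7021
  Σ                  5,664.8044    20,545.6825
P = 5,664.8044; D_Mac = 3.62690 yrs; D_mod = 3.62690/(1+0.0385) = 3.49244 yrs.
ΔP/P ≈ -D_mod · Δy = -3.49244 × (-0.012) = +0.041909 = +4.1909%.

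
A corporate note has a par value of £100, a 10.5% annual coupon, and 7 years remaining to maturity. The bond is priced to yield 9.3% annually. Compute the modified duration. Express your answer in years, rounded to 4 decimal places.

Periodic yield y = 0.093. First find Macaulay duration:
  t   CF        PV=CF/(1+0.093)^t    t·PV
  1        10.50         9.6066         9.6066
  2        10.50         8.7892        17.5784
  3        10.50         8.0413        24.1240
  4        10.50         7.3571        29.4285
  5        10.50         6.7311        33.6557
  6        10.50         6.1584        36.9504
  7       110.50        59.2954       415.0679
  Σ                    105.9792       566.4116
P = 105.9792; Macaulay duration = 566.4116 / 105.9792 = 5.34455 years.
Modified duration = D_Mac / (1 + y) = 5.34455 / 1.093 = 4.88980 years.

4.8898 years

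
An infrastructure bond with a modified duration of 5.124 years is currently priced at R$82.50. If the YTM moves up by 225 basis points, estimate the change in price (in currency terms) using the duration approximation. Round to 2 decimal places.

-R$9.51

Duration approximation: ΔP/P ≈ -D_mod · Δy = -5.124 × (+0.0225) = -0.115290.
ΔP ≈ 82.50 × (-0.115290) = -9.511425.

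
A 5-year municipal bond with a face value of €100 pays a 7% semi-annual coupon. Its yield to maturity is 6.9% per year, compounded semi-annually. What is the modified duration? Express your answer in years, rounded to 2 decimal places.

Periodic yield y = 0.0345. First find Macaulay duration:
  t   CF        PV=CF/(1+0.0345)^t    t·PV
  1         3.50         3.3833         3.3833
  2         3.50         3.2704         6.5409
  3         3.50         3.1614         9.4841
  4         3.50         3.0559        12.2238
  5         3.50         2.9540        14.7702
  6         3.50         2.8555        17.1331
  7         3.50         2.7603        19.3220
  8         3.50         2.6682        21.3459
  9         3.50         2.5793        23.2133
  10      103.50        73.7285       737.2850
  Σ                    100.4169       864.7016
P = 100.4169; Macaulay duration = 864.7016 / 100.4169 = 8.61112 half-year periods = 4.30556 years.
Modified duration = D_Mac / (1 + y) = 4.30556 / 1.0345 = 4.16197 years.

4.16 years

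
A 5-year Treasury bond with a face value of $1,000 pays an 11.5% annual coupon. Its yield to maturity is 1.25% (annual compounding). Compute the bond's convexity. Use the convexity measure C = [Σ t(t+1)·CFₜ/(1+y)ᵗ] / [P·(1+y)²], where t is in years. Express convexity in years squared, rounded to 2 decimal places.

With y = 0.0125:
  t   CF        PV=CF/(1+0.0125)^t    t·PV        t(t+1)·PV
  1       115.00       113.5802       113.5802         227.1605
  2       115.00       112.1780       224.3560         673.0681
  3       115.00       110.7931       332.3793       1,329.5173
  4       115.00       109.4253       437.7012       2,188.5058
  5     1,115.00     1,047.8514     5,239.2571      31,435.5427
  Σ                  1,493.8281     6,347.2739      35,853.7945
P = 1,493.8281.
Convexity = Σ t(t+1)·PV / [P·(1+y)²] = 35,853.7945 / (1,493.8281 × 1.025156) = 23.41232.

23.41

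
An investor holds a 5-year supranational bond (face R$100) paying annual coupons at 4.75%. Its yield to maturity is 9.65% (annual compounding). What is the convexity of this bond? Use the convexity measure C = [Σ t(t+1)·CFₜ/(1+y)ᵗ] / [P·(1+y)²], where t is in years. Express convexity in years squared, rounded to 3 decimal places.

With y = 0.0965:
  t   CF        PV=CF/(1+0.0965)^t    t·PV        t(t+1)·PV
  1         4.75         4.3320         4.3320           8.6639
  2         4.75         3.9507         7.9014          23.7043
  3         4.75         3.6030        10.8091          43.2363
  4         4.75         3.2859        13.1437          65.7187
  5       104.75        66.0862       330.4311       1,982.5863
  Σ                     81.2579       366.6173       2,123.9096
P = 81.2579.
Convexity = Σ t(t+1)·PV / [P·(1+y)²] = 2,123.9096 / (81.2579 × 1.202312) = 21.73969.

21.740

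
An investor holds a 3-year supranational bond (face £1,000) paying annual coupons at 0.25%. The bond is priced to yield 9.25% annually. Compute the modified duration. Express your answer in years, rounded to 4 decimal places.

2.7381 years

Periodic yield y = 0.0925. First find Macaulay duration:
  t   CF        PV=CF/(1+0.0925)^t    t·PV
  1         2.50         2.2883         2.2883
  2         2.50         2.0946         4.1892
  3     1,002.50       768.8118     2,306.4354
  Σ                    773.1947     2,312.9129
P = 773.1947; Macaulay duration = 2,312.9129 / 773.1947 = 2.99137 years.
Modified duration = D_Mac / (1 + y) = 2.99137 / 1.0925 = 2.73810 years.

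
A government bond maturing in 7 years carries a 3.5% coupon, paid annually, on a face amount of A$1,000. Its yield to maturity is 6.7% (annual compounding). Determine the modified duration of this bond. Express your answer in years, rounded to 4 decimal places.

5.8555 years

Periodic yield y = 0.067. First find Macaulay duration:
  t   CF        PV=CF/(1+0.067)^t    t·PV
  1        35.00        32.8022        32.8022
  2        35.00        30.7425        61.4850
  3        35.00        28.8121        86.4363
  4        35.00        27.0029       108.0116
  5        35.00        25.3073       126.5365
  6        35.00        23.7182       142.3091
  7     1,035.00       657.3390     4,601.3731
  Σ                    825.7243     5,158.9539
P = 825.7243; Macaulay duration = 5,158.9539 / 825.7243 = 6.24779 years.
Modified duration = D_Mac / (1 + y) = 6.24779 / 1.067 = 5.85548 years.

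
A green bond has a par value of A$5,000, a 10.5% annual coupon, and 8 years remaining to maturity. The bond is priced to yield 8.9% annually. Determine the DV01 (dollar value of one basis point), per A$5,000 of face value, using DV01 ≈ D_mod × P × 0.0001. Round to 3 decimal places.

A$2.943

Periodic yield y = 0.089.
  t   CF        PV=CF/(1+0.089)^t    t·PV
  1       525.00       482.0937       482.0937
  2       525.00       442.6939       885.3878
  3       525.00       406.5141     1,219.5424
  4       525.00       373.2912     1,493.1649
  5       525.00       342.7835     1,713.9175
  6       525.00       314.7691     1,888.6143
  7       525.00       289.0441     2,023.3089
  8     5,525.00     2,793.2464    22,345.9710
  Σ                  5,444.4360    32,052.0005
P = 5,444.4360; D_Mac = 5.88711 yrs; D_mod = 5.40598 yrs.
DV01 ≈ 5.40598 × 5,444.4360 × 0.0001 = 2.943251.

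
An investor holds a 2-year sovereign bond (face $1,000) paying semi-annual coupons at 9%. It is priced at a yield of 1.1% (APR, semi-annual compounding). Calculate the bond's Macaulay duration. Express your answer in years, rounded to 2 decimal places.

1.88 years

Periodic yield y = 0.0055. Discount each cash flow and weight by its period:
  t   CF        PV=CF/(1+0.0055)^t    t·PV
  1        45.00        44.7539        44.7539
  2        45.00        44.5091        89.0181
  3        45.00        44.2656       132.7968
  4     1,045.00     1,022.3227     4,089.2907
  Σ                  1,155.8512     4,355.8594
Price P = Σ PV = 1,155.8512.
Macaulay duration = Σ(t·PV) / P = 4,355.8594 / 1,155.8512 = 3.76853 half-year periods.
In years: 3.76853 / 2 = 1.88426 years.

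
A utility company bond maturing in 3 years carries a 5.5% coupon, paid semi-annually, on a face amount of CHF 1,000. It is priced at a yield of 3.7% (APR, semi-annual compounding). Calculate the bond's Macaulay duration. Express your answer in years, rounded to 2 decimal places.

2.81 years

Periodic yield y = 0.0185. Discount each cash flow and weight by its period:
  t   CF        PV=CF/(1+0.0185)^t    t·PV
  1        27.50        27.0005        27.0005
  2        27.50        26.5101        53.0201
  3        27.50        26.0285        78.0856
  4        27.50        25.5557       102.2230
  5        27.50        25.0916       125.4578
  6     1,027.50       920.4827     5,522.8962
  Σ                  1,050.6691     5,908.6831
Price P = Σ PV = 1,050.6691.
Macaulay duration = Σ(t·PV) / P = 5,908.6831 / 1,050.6691 = 5.62373 half-year periods.
In years: 5.62373 / 2 = 2.81187 years.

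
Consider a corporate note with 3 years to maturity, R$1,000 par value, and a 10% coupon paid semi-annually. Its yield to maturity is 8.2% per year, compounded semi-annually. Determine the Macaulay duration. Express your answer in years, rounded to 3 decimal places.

Periodic yield y = 0.041. Discount each cash flow and weight by its period:
  t   CF        PV=CF/(1+0.041)^t    t·PV
  1        50.00        48.0307        48.0307
  2        50.00        46.1390        92.2781
  3        50.00        44.3218       132.9655
  4        50.00        42.5762       170.3049
  5        50.00        40.8993       204.4967
  6     1,050.00       825.0588     4,950.3530
  Σ                  1,047.0260     5,598.4290
Price P = Σ PV = 1,047.0260.
Macaulay duration = Σ(t·PV) / P = 5,598.4290 / 1,047.0260 = 5.34698 half-year periods.
In years: 5.34698 / 2 = 2.67349 years.

2.673 years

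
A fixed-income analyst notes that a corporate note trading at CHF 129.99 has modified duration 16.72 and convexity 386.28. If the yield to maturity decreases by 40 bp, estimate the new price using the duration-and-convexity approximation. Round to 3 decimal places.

CHF 139.085

Duration effect: -D_mod·Δy = -16.72 × (-0.004) = +0.066880
Convexity effect: ½·C·(Δy)² = 0.5 × 386.28 × (-0.004)² = +0.00309024
ΔP/P ≈ +0.066880 + 0.00309024 = +0.06997024
New price ≈ 129.99 × (1 + 0.06997024) = 139.0854314976.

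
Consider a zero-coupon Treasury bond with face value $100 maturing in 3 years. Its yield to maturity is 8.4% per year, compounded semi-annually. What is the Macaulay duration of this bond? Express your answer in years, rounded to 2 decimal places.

A zero-coupon bond has a single cash flow at maturity, so its Macaulay duration equals its maturity: 3 years.
(Equivalently: 6 semi-annual periods ÷ 2 = 3 years.)

3.00 years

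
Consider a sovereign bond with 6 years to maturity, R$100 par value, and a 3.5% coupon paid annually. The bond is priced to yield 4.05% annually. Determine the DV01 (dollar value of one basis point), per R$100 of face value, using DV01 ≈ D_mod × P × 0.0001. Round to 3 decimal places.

R$0.051

Periodic yield y = 0.0405.
  t   CF        PV=CF/(1+0.0405)^t    t·PV
  1         3.50         3.3638         3.3638
  2         3.50         3.2328         6.4657
  3         3.50         3.1070         9.3210
  4         3.50         2.9861        11.9443
  5         3.50         2.8698        14.3492
  6       103.50        81.5620       489.3720
  Σ                     97.1215       534.8159
P = 97.1215; D_Mac = 5.50667 yrs; D_mod = 5.29233 yrs.
DV01 ≈ 5.29233 × 97.1215 × 0.0001 = 0.051400.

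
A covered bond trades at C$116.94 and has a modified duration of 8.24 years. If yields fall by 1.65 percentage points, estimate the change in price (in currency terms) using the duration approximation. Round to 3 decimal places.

Duration approximation: ΔP/P ≈ -D_mod · Δy = -8.24 × (-0.0165) = +0.135960.
ΔP ≈ 116.94 × (+0.135960) = +15.8991624.

+C$15.899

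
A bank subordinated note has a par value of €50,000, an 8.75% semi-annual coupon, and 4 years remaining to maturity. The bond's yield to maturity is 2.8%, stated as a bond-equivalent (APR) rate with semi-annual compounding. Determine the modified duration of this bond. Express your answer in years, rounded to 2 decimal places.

Periodic yield y = 0.014. First find Macaulay duration:
  t   CF        PV=CF/(1+0.014)^t    t·PV
  1     2,187.50     2,157.2978     2,157.2978
  2     2,187.50     2,127.5127     4,255.0253
  3     2,187.50     2,098.1387     6,294.4161
  4     2,187.50     2,069.1703     8,276.6813
  5     2,187.50     2,040.6019    10,203.0095
  6     2,187.50     2,012.4279    12,074.5675
  7     2,187.50     1,984.6429    13,892.5004
  8    52,187.50    46,694.1907   373,553.5258
  Σ                 61,183.9830   430,707.0237
P = 61,183.9830; Macaulay duration = 430,707.0237 / 61,183.9830 = 7.03954 half-year periods = 3.51977 years.
Modified duration = D_Mac / (1 + y) = 3.51977 / 1.014 = 3.47117 years.

3.47 years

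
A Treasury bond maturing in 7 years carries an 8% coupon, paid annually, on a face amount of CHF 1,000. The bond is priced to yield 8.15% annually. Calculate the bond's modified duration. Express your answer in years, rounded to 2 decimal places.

5.19 years

Periodic yield y = 0.0815. First find Macaulay duration:
  t   CF        PV=CF/(1+0.0815)^t    t·PV
  1        80.00        73.9713        73.9713
  2        80.00        68.3970       136.7940
  3        80.00        63.2427       189.7281
  4        80.00        58.4768       233.9074
  5        80.00        54.0701       270.3506
  6        80.00        49.9955       299.9730
  7     1,080.00       624.0769     4,368.5381
  Σ                    992.2303     5,573.2624
P = 992.2303; Macaulay duration = 5,573.2624 / 992.2303 = 5.61690 years.
Modified duration = D_Mac / (1 + y) = 5.61690 / 1.0815 = 5.19362 years.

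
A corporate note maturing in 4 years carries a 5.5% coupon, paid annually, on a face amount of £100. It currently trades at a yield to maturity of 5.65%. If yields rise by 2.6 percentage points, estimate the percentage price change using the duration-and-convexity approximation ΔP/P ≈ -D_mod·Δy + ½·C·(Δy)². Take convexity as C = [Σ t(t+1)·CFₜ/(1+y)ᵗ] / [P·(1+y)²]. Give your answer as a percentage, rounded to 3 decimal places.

-8.554%

With y = 0.0565:
  t   CF        PV=CF/(1+0.0565)^t    t·PV        t(t+1)·PV
  1         5.50         5.2059         5.2059          10.4117
  2         5.50         4.9275         9.8549          29.5648
  3         5.50         4.6640        13.9919          55.9674
  4       105.50        84.6788       338.7150       1,693.5751
  Σ                     99.4760       367.7677       1,789.5190
P = 99.4760; D_Mac = 3.69705 yrs; D_mod = 3.49934 yrs; C = 16.11680.
Duration effect: -3.49934 × (+0.026) = -0.090983
Convexity effect: 0.5 × 16.11680 × (0.026)² = +0.0054475
ΔP/P ≈ -0.090983 + 0.0054475 = -0.085535 = -8.5535%.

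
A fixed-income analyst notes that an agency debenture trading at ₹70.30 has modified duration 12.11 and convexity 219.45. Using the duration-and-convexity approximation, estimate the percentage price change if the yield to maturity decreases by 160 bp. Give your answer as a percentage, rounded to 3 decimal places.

+22.185%

Duration effect: -D_mod·Δy = -12.11 × (-0.016) = +0.193760
Convexity effect: ½·C·(Δy)² = 0.5 × 219.45 × (-0.016)² = +0.0280896
ΔP/P ≈ +0.193760 + 0.0280896 = +0.2218496
= +22.18496%.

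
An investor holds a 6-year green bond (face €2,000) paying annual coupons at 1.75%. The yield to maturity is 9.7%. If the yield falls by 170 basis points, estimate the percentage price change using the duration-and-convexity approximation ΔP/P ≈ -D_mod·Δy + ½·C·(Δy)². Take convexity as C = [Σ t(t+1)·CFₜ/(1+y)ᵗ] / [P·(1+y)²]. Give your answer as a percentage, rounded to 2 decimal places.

+9.26%

With y = 0.097:
  t   CF        PV=CF/(1+0.097)^t    t·PV        t(t+1)·PV
  1        35.00        31.9052        31.9052          63.8104
  2        35.00        29.0840        58.1681         174.5043
  3        35.00        26.5123        79.5370         318.1482
  4        35.00        24.1680        96.6722         483.3609
  5        35.00        22.0310       110.1552         660.9311
  6     2,035.00     1,167.6822     7,006.0930      49,042.6511
  Σ                  1,301.3828     7,382.5307      50,743.4058
P = 1,301.3828; D_Mac = 5.67284 yrs; D_mod = 5.17123 yrs; C = 32.40121.
Duration effect: -5.17123 × (-0.017) = +0.087911
Convexity effect: 0.5 × 32.40121 × (-0.017)² = +0.0046820
ΔP/P ≈ +0.087911 + 0.0046820 = +0.092593 = +9.2593%.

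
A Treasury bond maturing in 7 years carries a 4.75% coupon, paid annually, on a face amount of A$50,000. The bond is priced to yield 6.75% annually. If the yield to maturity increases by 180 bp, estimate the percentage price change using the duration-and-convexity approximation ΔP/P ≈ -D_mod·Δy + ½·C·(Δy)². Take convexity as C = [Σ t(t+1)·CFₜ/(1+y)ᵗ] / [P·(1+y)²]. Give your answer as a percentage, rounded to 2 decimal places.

With y = 0.0675:
  t   CF        PV=CF/(1+0.0675)^t    t·PV        t(t+1)·PV
  1     2,375.00     2,224.8244     2,224.8244       4,449.6487
  2     2,375.00     2,084.1446     4,168.2892      12,504.8676
  3     2,375.00     1,952.3603     5,857.0808      23,428.3233
  4     2,375.00     1,828.9089     7,315.6357      36,578.1785
  5     2,375.00     1,713.2636     8,566.3181      51,397.9089
  6     2,375.00     1,604.9308     9,629.5848      67,407.0936
  7    52,375.00    33,154.9861   232,084.9027   1,856,679.2213
  Σ                 44,563.4187   269,846.6357   2,052,445.2419
P = 44,563.4187; D_Mac = 6.05534 yrs; D_mod = 5.67245 yrs; C = 40.41637.
Duration effect: -5.67245 × (+0.018) = -0.102104
Convexity effect: 0.5 × 40.41637 × (0.018)² = +0.0065475
ΔP/P ≈ -0.102104 + 0.0065475 = -0.095557 = -9.5557%.

-9.56%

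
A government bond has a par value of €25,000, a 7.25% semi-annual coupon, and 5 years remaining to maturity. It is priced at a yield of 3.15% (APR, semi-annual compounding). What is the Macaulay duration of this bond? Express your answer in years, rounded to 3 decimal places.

Periodic yield y = 0.01575. Discount each cash flow and weight by its period:
  t   CF        PV=CF/(1+0.01575)^t    t·PV
  1       906.25       892.1979       892.1979
  2       906.25       878.3637     1,756.7273
  3       906.25       864.7439     2,594.2318
  4       906.25       851.3354     3,405.3416
  5       906.25       838.1348     4,190.6739
  6       906.25       825.1388     4,950.8331
  7       906.25       812.3444     5,686.4110
  8       906.25       799.7484     6,397.9871
  9       906.25       787.3477     7,086.1289
  10   25,906.25    22,158.2900   221,582.9001
  Σ                 29,707.6450   258,543.4327
Price P = Σ PV = 29,707.6450.
Macaulay duration = Σ(t·PV) / P = 258,543.4327 / 29,707.6450 = 8.70293 half-year periods.
In years: 8.70293 / 2 = 4.35146 years.

4.351 years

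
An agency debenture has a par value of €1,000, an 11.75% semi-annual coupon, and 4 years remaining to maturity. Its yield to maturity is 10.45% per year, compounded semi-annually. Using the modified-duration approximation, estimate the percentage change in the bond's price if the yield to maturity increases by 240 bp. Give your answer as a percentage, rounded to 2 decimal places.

Periodic yield y = 0.05225. Modified duration first:
  t   CF        PV=CF/(1+0.05225)^t    t·PV
  1        58.75        55.8327        55.8327
  2        58.75        53.0603       106.1207
  3        58.75        50.4256       151.2768
  4        58.75        47.9217       191.6868
  5        58.75        45.5421       227.7106
  6        58.75        43.2807       259.6842
  7        58.75        41.1316       287.9210
  8     1,058.75       704.4367     5,635.4933
  Σ                  1,041.6314     6,915.7260
P = 1,041.6314; D_Mac = 6.63932 half-year periods = 3.31966 yrs; D_mod = 3.31966/(1+0.05225) = 3.15482 yrs.
ΔP/P ≈ -D_mod · Δy = -3.15482 × (+0.024) = -0.075716 = -7.5716%.

-7.57%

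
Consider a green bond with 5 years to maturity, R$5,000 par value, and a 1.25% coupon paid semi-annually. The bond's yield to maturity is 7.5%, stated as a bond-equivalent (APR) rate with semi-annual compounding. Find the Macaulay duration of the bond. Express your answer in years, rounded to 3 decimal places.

Periodic yield y = 0.0375. Discount each cash flow and weight by its period:
  t   CF        PV=CF/(1+0.0375)^t    t·PV
  1        31.25        30.1205        30.1205
  2        31.25        29.0318        58.0636
  3        31.25        27.9824        83.9473
  4        31.25        26.9710       107.8841
  5        31.25        25.9962       129.9809
  6        31.25        25.0566       150.3393
  7        31.25        24.1509       169.0563
  8        31.25        23.2780       186.2238
  9        31.25        22.4366       201.9294
  10    5,031.25     3,481.7280    34,817.2803
  Σ                  3,716.7520    35,934.8256
Price P = Σ PV = 3,716.7520.
Macaulay duration = Σ(t·PV) / P = 35,934.8256 / 3,716.7520 = 9.66834 half-year periods.
In years: 9.66834 / 2 = 4.83417 years.

4.834 years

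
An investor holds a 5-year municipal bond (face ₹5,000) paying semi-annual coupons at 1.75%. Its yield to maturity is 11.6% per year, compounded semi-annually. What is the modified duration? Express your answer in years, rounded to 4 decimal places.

Periodic yield y = 0.058. First find Macaulay duration:
  t   CF        PV=CF/(1+0.058)^t    t·PV
  1        43.75        41.3516        41.3516
  2        43.75        39.0847        78.1694
  3        43.75        36.9421       110.8262
  4        43.75        34.9169       139.6675
  5        43.75        33.0027       165.0136
  6        43.75        31.1935       187.1610
  7        43.75        29.4835       206.3842
  8        43.75        27.8672       222.9373
  9        43.75        26.3395       237.0552
  10    5,043.75     2,870.0990    28,700.9898
  Σ                  3,170.2805    30,089.5558
P = 3,170.2805; Macaulay duration = 30,089.5558 / 3,170.2805 = 9.49113 half-year periods = 4.74557 years.
Modified duration = D_Mac / (1 + y) = 4.74557 / 1.058 = 4.48541 years.

4.4854 years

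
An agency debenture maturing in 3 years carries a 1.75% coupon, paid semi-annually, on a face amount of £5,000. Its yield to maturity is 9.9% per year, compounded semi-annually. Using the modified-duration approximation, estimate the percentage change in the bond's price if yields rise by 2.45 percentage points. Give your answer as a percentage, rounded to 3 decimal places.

-6.830%

Periodic yield y = 0.0495. Modified duration first:
  t   CF        PV=CF/(1+0.0495)^t    t·PV
  1        43.75        41.6865        41.6865
  2        43.75        39.7204        79.4407
  3        43.75        37.8469       113.5408
  4        43.75        36.0619       144.2475
  5        43.75        34.3610       171.8050
  6     5,043.75     3,774.4953    22,646.9721
  Σ                  3,964.1720    23,197.6927
P = 3,964.1720; D_Mac = 5.85184 half-year periods = 2.92592 yrs; D_mod = 2.92592/(1+0.0495) = 2.78792 yrs.
ΔP/P ≈ -D_mod · Δy = -2.78792 × (+0.0245) = -0.068304 = -6.8304%.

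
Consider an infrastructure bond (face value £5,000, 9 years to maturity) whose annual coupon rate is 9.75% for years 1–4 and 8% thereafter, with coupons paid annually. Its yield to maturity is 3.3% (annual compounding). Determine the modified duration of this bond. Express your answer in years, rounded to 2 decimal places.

Periodic yield y = 0.033. First find Macaulay duration:
  t   CF        PV=CF/(1+0.033)^t    t·PV
  1       487.50       471.9264       471.9264
  2       487.50       456.8504       913.7007
  3       487.50       442.2559     1,326.7678
  4       487.50       428.1277     1,712.5108
  5       400.00       340.0622     1,700.3111
  6       400.00       329.1987     1,975.1920
  7       400.00       318.6822     2,230.7751
  8       400.00       308.5016     2,468.0128
  9     5,400.00     4,031.7247    36,285.5220
  Σ                  7,127.3297    49,084.7187
P = 7,127.3297; Macaulay duration = 49,084.7187 / 7,127.3297 = 6.88683 years.
Modified duration = D_Mac / (1 + y) = 6.88683 / 1.033 = 6.66683 years.

6.67 years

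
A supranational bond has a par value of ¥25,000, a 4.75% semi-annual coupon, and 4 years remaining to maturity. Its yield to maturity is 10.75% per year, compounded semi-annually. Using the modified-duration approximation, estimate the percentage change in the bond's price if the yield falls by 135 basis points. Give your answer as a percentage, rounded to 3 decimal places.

+4.673%

Periodic yield y = 0.05375. Modified duration first:
  t   CF        PV=CF/(1+0.05375)^t    t·PV
  1       593.75       563.4638       563.4638
  2       593.75       534.7225     1,069.4450
  3       593.75       507.4472     1,522.3416
  4       593.75       481.5632     1,926.2527
  5       593.75       456.9995     2,284.9973
  6       593.75       433.6887     2,602.1321
  7       593.75       411.5670     2,880.9688
  8    25,593.75    16,835.7792   134,686.2339
  Σ                 20,225.2310   147,535.8352
P = 20,225.2310; D_Mac = 7.29464 half-year periods = 3.64732 yrs; D_mod = 3.64732/(1+0.05375) = 3.46128 yrs.
ΔP/P ≈ -D_mod · Δy = -3.46128 × (-0.0135) = +0.046727 = +4.6727%.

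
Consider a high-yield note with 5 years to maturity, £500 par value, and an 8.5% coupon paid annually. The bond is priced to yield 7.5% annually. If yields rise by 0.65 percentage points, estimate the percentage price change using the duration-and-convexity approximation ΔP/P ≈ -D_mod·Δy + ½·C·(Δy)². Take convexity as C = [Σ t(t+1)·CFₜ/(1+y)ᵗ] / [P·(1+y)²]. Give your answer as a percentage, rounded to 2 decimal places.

-2.55%

With y = 0.075:
  t   CF        PV=CF/(1+0.075)^t    t·PV        t(t+1)·PV
  1        42.50        39.5349        39.5349          79.0698
  2        42.50        36.7766        73.5533         220.6598
  3        42.50        34.2108       102.6325         410.5299
  4        42.50        31.8240       127.2961         636.4805
  5       542.50       377.8831     1,889.4153      11,336.4917
  Σ                    520.2294     2,232.4320      12,683.2317
P = 520.2294; D_Mac = 4.29125 yrs; D_mod = 3.99186 yrs; C = 21.09687.
Duration effect: -3.99186 × (+0.0065) = -0.025947
Convexity effect: 0.5 × 21.09687 × (0.0065)² = +0.0004457
ΔP/P ≈ -0.025947 + 0.0004457 = -0.025501 = -2.5501%.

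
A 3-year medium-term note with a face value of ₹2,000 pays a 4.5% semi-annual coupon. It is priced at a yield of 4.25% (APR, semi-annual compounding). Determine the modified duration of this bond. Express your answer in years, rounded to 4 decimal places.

Periodic yield y = 0.02125. First find Macaulay duration:
  t   CF        PV=CF/(1+0.02125)^t    t·PV
  1        45.00        44.0636        44.0636
  2        45.00        43.1468        86.2936
  3        45.00        42.2490       126.7470
  4        45.00        41.3699       165.4795
  5        45.00        40.5091       202.5453
  6     2,045.00     1,802.6063    10,815.6381
  Σ                  2,013.9447    11,440.7670
P = 2,013.9447; Macaulay duration = 11,440.7670 / 2,013.9447 = 5.68078 half-year periods = 2.84039 years.
Modified duration = D_Mac / (1 + y) = 2.84039 / 1.02125 = 2.78129 years.

2.7813 years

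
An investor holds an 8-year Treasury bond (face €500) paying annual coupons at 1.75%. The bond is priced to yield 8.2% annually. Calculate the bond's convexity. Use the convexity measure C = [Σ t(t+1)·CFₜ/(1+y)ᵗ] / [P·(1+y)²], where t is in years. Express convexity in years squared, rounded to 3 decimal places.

55.291

With y = 0.082:
  t   CF        PV=CF/(1+0.082)^t    t·PV        t(t+1)·PV
  1         8.75         8.0869         8.0869          16.1738
  2         8.75         7.4740        14.9480          44.8440
  3         8.75         6.9076        20.7228          82.8910
  4         8.75         6.3841        25.5364         127.6818
  5         8.75         5.9003        29.5013         177.0080
  6         8.75         5.4531        32.7187         229.0307
  7         8.75         5.0398        35.2789         282.2314
  8       508.75       270.8235     2,166.5879      19,499.2915
  Σ                    316.0693     2,333.3809      20,459.1523
P = 316.0693.
Convexity = Σ t(t+1)·PV / [P·(1+y)²] = 20,459.1523 / (316.0693 × 1.170724) = 55.29054.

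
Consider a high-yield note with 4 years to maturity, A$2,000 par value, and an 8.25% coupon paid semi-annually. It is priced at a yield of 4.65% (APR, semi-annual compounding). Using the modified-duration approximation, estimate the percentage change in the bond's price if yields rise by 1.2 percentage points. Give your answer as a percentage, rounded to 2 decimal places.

-4.13%

Periodic yield y = 0.02325. Modified duration first:
  t   CF        PV=CF/(1+0.02325)^t    t·PV
  1        82.50        80.6255        80.6255
  2        82.50        78.7935       157.5870
  3        82.50        77.0032       231.0096
  4        82.50        75.2535       301.0142
  5        82.50        73.5437       367.7183
  6        82.50        71.8726       431.2357
  7        82.50        70.2395       491.6768
  8     2,082.50     1,732.7304    13,861.8428
  Σ                  2,260.0619    15,922.7097
P = 2,260.0619; D_Mac = 7.04525 half-year periods = 3.52263 yrs; D_mod = 3.52263/(1+0.02325) = 3.44259 yrs.
ΔP/P ≈ -D_mod · Δy = -3.44259 × (+0.012) = -0.041311 = -4.1311%.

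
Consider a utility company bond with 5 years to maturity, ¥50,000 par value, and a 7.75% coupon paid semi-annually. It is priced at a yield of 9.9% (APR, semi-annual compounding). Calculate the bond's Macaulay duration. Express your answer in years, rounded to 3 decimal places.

Periodic yield y = 0.0495. Discount each cash flow and weight by its period:
  t   CF        PV=CF/(1+0.0495)^t    t·PV
  1     1,937.50     1,846.1172     1,846.1172
  2     1,937.50     1,759.0445     3,518.0890
  3     1,937.50     1,676.0786     5,028.2358
  4     1,937.50     1,597.0258     6,388.1033
  5     1,937.50     1,521.7016     7,608.5080
  6     1,937.50     1,449.9301     8,699.5804
  7     1,937.50     1,381.5436     9,670.8055
  8     1,937.50     1,316.3827    10,531.0616
  9     1,937.50     1,254.2951    11,288.6559
  10   51,937.50    32,037.3519   320,373.5193
  Σ                 45,839.4712   384,952.6760
Price P = Σ PV = 45,839.4712.
Macaulay duration = Σ(t·PV) / P = 384,952.6760 / 45,839.4712 = 8.39784 half-year periods.
In years: 8.39784 / 2 = 4.19892 years.

4.199 years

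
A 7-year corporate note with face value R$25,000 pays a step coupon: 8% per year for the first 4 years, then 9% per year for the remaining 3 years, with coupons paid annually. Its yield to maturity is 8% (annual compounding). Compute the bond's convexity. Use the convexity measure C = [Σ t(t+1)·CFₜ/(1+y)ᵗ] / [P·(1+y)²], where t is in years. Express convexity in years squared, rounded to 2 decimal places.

With y = 0.08:
  t   CF        PV=CF/(1+0.08)^t    t·PV        t(t+1)·PV
  1     2,000.00     1,851.8519     1,851.8519       3,703.7037
  2     2,000.00     1,714.6776     3,429.3553      10,288.0658
  3     2,000.00     1,587.6645     4,762.9934      19,051.9738
  4     2,000.00     1,470.0597     5,880.2388      29,401.1941
  5     2,250.00     1,531.3122     7,656.5610      45,939.3658
  6     2,250.00     1,417.8817     8,507.2900      59,551.0297
  7    27,250.00    15,900.1133   111,300.7929     890,406.3432
  Σ                 25,473.5608   143,389.0832   1,058,341.6762
P = 25,473.5608.
Convexity = Σ t(t+1)·PV / [P·(1+y)²] = 1,058,341.6762 / (25,473.5608 × 1.166400) = 35.61957.

35.62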